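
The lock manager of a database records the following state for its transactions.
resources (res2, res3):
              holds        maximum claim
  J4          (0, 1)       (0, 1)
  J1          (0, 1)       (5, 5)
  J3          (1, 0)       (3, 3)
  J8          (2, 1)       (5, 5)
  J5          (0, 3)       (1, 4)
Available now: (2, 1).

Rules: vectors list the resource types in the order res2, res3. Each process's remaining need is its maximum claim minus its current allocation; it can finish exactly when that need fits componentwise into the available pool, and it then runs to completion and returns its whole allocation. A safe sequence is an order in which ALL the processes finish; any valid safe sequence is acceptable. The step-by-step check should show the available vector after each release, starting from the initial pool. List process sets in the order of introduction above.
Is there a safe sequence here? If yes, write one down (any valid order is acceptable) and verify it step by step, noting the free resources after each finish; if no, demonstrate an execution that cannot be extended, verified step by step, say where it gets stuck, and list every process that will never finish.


SAFE — a valid safe sequence is J5, J3, J8, J4, J1.
Key observation: reading the order forward, J5 is the first process whose need (1, 1) meets the free pool (2, 1) exactly on a resource it requests.
Verifying each step:
  pool = (2, 1)
  J5: need (1, 1) fits (2, 1); releases (0, 3), pool now (2, 4)
  J3: need (2, 3) fits (2, 4); releases (1, 0), pool now (3, 4)
  J8: need (3, 4) fits (3, 4); releases (2, 1), pool now (5, 5)
  J4: need (0, 0) fits (5, 5); releases (0, 1), pool now (5, 6)
  J1: need (5, 4) fits (5, 6); releases (0, 1), pool now (5, 7)


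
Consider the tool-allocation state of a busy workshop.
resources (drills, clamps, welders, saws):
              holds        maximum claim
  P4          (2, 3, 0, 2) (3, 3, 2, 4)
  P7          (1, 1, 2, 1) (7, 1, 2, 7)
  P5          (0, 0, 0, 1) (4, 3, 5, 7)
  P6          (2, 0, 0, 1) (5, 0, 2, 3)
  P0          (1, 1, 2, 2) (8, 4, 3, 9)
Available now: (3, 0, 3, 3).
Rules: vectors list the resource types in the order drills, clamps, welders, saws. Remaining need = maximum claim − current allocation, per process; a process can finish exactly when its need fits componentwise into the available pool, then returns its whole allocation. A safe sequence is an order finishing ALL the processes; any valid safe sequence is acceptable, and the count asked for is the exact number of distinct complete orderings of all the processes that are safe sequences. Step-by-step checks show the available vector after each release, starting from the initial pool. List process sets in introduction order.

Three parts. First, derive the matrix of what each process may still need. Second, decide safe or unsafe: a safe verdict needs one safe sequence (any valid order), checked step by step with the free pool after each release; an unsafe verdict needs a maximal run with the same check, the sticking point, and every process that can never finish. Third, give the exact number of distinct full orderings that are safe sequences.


(1) Remaining need (order drills, clamps, welders, saws):
  P4: (1, 0, 2, 2)
  P7: (6, 0, 0, 6)
  P5: (4, 3, 5, 6)
  P6: (3, 0, 2, 2)
  P0: (7, 3, 1, 7)
(2) SAFE. One safe sequence: P4, P6, P7, P5, P0.
Key observation: the first exact fit in this order is P7 — it needs (6, 0, 0, 6) with (7, 3, 3, 6) free, meeting a requested resource to the last unit.
Step-by-step check:
  pool = (3, 0, 3, 3)
  P4 needs (1, 0, 2, 2) <= (3, 0, 3, 3) -> finishes; pool += (2, 3, 0, 2) = (5, 3, 3, 5)
  P6 needs (3, 0, 2, 2) <= (5, 3, 3, 5) -> finishes; pool += (2, 0, 0, 1) = (7, 3, 3, 6)
  P7 needs (6, 0, 0, 6) <= (7, 3, 3, 6) -> finishes; pool += (1, 1, 2, 1) = (8, 4, 5, 7)
  P5 needs (4, 3, 5, 6) <= (8, 4, 5, 7) -> finishes; pool += (0, 0, 0, 1) = (8, 4, 5, 8)
  P0 needs (7, 3, 1, 7) <= (8, 4, 5, 8) -> finishes; pool += (1, 1, 2, 2) = (9, 5, 7, 10)
(3) Precisely 4 of the possible complete orderings are safe sequences.


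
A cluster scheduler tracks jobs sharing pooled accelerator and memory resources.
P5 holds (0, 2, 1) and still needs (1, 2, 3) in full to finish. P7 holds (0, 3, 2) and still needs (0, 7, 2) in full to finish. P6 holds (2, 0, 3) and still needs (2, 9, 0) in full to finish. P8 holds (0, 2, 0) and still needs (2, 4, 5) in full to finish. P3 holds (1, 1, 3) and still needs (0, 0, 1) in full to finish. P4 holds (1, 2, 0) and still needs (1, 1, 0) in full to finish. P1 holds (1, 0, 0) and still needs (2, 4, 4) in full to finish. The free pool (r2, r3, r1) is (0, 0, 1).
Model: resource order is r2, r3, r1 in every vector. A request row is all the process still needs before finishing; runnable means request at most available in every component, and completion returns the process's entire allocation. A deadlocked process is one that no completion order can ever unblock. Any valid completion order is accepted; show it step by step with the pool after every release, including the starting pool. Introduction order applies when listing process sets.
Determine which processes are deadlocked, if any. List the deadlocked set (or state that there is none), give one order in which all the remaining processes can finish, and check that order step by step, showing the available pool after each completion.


No process is deadlocked.
Key observation: P3 can run right away; the returned allocation unlocks the remaining processes in turn.
One completion order for the rest: P3, P4, P5, P8, P1, P7, P6. Check, step by step:
  pool = (0, 0, 1)
  run P3 (needs (0, 0, 1), free (0, 0, 1)); after release of (1, 1, 3) the pool is (1, 1, 4)
  run P4 (needs (1, 1, 0), free (1, 1, 4)); after release of (1, 2, 0) the pool is (2, 3, 4)
  run P5 (needs (1, 2, 3), free (2, 3, 4)); after release of (0, 2, 1) the pool is (2, 5, 5)
  run P8 (needs (2, 4, 5), free (2, 5, 5)); after release of (0, 2, 0) the pool is (2, 7, 5)
  run P1 (needs (2, 4, 4), free (2, 7, 5)); after release of (1, 0, 0) the pool is (3, 7, 5)
  run P7 (needs (0, 7, 2), free (3, 7, 5)); after release of (0, 3, 2) the pool is (3, 10, 7)
  run P6 (needs (2, 9, 0), free (3, 10, 7)); after release of (2, 0, 3) the pool is (5, 10, 10)


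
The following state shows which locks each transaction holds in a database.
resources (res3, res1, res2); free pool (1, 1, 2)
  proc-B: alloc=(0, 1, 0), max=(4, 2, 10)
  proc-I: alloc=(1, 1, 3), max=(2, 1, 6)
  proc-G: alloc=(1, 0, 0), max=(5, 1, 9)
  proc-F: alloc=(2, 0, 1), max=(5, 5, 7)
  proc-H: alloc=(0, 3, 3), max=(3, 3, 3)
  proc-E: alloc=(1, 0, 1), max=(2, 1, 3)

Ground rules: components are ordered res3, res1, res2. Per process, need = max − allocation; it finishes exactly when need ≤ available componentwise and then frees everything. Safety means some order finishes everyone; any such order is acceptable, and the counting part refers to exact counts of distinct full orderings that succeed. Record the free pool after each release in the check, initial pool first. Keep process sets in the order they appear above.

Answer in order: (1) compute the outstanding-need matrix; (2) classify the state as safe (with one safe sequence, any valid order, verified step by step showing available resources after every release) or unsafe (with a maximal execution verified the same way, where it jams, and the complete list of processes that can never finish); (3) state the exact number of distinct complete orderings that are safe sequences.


(1) Outstanding need per process (order res3, res1, res2):
  proc-B: (4, 1, 10)
  proc-I: (1, 0, 3)
  proc-G: (4, 1, 9)
  proc-F: (3, 5, 6)
  proc-H: (3, 0, 0)
  proc-E: (1, 1, 2)
(2) The state is SAFE; one workable sequence: proc-E, proc-I, proc-H, proc-F, proc-G, proc-B.
Key observation: the first exact fit in this order is proc-E — it needs (1, 1, 2) with (1, 1, 2) free, meeting a requested resource to the last unit.
Verifying each step:
  pool = (1, 1, 2)
  run proc-E (needs (1, 1, 2), free (1, 1, 2)); after release of (1, 0, 1) the pool is (2, 1, 3)
  run proc-I (needs (1, 0, 3), free (2, 1, 3)); after release of (1, 1, 3) the pool is (3, 2, 6)
  run proc-H (needs (3, 0, 0), free (3, 2, 6)); after release of (0, 3, 3) the pool is (3, 5, 9)
  run proc-F (needs (3, 5, 6), free (3, 5, 9)); after release of (2, 0, 1) the pool is (5, 5, 10)
  run proc-G (needs (4, 1, 9), free (5, 5, 10)); after release of (1, 0, 0) the pool is (6, 5, 10)
  run proc-B (needs (4, 1, 10), free (6, 5, 10)); after release of (0, 1, 0) the pool is (6, 6, 10)
(3) Exactly 2 of the possible complete orderings are safe sequences.


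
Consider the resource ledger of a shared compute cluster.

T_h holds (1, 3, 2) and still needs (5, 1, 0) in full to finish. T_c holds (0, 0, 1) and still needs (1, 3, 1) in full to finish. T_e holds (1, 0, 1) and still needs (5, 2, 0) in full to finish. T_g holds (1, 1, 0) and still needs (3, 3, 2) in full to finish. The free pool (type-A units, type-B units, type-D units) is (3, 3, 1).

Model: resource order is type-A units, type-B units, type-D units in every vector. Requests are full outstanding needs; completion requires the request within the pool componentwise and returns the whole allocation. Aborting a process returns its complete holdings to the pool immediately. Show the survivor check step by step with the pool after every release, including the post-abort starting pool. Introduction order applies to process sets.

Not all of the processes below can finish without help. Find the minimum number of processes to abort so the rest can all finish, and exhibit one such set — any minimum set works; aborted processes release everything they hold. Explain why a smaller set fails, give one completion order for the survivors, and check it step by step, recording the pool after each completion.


Abort T_e.
Key observation: before aborting T_e, T_h was permanently blocked — no order could ever run it; afterwards it completes at step 3.
No smaller set exists: with zero aborts the deadlock remains.
Survivors finish in the order: T_g, T_c, T_h. Check, step by step (pool after the aborts first):
  pool = (4, 3, 2)
  run T_g (needs (3, 3, 2), free (4, 3, 2)); after release of (1, 1, 0) the pool is (5, 4, 2)
  run T_c (needs (1, 3, 1), free (5, 4, 2)); after release of (0, 0, 1) the pool is (5, 4, 3)
  run T_h (needs (5, 1, 0), free (5, 4, 3)); after release of (1, 3, 2) the pool is (6, 7, 5)


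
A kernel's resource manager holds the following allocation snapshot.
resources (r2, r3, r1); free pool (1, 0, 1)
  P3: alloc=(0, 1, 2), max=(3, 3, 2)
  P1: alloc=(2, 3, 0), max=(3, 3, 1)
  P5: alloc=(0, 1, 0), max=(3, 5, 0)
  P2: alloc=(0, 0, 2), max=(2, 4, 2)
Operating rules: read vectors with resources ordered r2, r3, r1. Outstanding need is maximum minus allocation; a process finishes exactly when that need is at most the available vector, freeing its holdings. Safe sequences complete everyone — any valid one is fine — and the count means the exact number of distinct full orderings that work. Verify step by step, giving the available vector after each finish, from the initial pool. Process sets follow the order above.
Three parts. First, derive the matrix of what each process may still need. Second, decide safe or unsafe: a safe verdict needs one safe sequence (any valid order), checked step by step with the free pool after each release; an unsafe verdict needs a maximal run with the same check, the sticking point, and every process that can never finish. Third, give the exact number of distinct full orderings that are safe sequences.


(1) Need matrix, components ordered r2, r3, r1:
  P3: (3, 2, 0)
  P1: (1, 0, 1)
  P5: (3, 4, 0)
  P2: (2, 4, 0)
(2) SAFE, for example via the order P1, P3, P5, P2.
Key observation: the first exact fit in this order is P1 — it needs (1, 0, 1) with (1, 0, 1) free, meeting a requested resource to the last unit.
Step-by-step check:
  pool = (1, 0, 1)
  P1: need (1, 0, 1) fits (1, 0, 1); releases (2, 3, 0), pool now (3, 3, 1)
  P3: need (3, 2, 0) fits (3, 3, 1); releases (0, 1, 2), pool now (3, 4, 3)
  P5: need (3, 4, 0) fits (3, 4, 3); releases (0, 1, 0), pool now (3, 5, 3)
  P2: need (2, 4, 0) fits (3, 5, 3); releases (0, 0, 2), pool now (3, 5, 5)
(3) Precisely 2 of the possible complete orderings are safe sequences.


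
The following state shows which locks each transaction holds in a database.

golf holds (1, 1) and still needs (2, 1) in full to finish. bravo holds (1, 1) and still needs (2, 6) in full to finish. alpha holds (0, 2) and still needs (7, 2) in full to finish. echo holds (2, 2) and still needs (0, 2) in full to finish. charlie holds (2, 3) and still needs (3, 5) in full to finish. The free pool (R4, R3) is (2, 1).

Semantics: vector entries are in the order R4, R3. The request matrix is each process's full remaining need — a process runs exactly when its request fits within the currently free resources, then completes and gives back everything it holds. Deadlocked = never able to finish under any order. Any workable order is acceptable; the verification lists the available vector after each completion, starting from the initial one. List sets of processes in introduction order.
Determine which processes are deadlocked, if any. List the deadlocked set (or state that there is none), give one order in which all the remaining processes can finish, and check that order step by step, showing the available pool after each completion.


Deadlocked set: bravo, alpha and charlie.
Key observation: after golf, echo the pool peaks at (5, 4), and each blocked process is short somewhere: bravo on R3; alpha on R4; charlie on R3.
The rest can finish in the order golf, echo. Check, step by step:
  pool = (2, 1)
  run golf (needs (2, 1), free (2, 1)); after release of (1, 1) the pool is (3, 2)
  run echo (needs (0, 2), free (3, 2)); after release of (2, 2) the pool is (5, 4)
None of the blocked processes ever fits:
  blocked: bravo wants (2, 6), pool (5, 4) — not enough R3
  blocked: alpha wants (7, 2), pool (5, 4) — not enough R4
  blocked: charlie wants (3, 5), pool (5, 4) — not enough R3


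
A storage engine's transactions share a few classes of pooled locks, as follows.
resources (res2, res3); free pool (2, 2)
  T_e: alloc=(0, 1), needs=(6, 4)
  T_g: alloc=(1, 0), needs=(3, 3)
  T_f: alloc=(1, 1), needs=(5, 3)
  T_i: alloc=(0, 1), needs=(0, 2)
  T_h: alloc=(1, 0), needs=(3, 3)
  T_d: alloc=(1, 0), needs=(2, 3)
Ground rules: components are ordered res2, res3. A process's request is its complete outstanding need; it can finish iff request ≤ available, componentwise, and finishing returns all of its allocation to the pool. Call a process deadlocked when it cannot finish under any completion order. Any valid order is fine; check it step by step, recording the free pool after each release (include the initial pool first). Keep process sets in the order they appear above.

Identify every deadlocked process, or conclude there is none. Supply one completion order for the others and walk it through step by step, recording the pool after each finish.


No process is deadlocked.
Key observation: the pool covers T_i at once, and every later process fits after earlier releases.
A valid finishing order for the others: T_i, T_d, T_g, T_h, T_f, T_e. Walking it through:
  pool = (2, 2)
  T_i needs (0, 2) <= (2, 2) -> finishes; pool += (0, 1) = (2, 3)
  T_d needs (2, 3) <= (2, 3) -> finishes; pool += (1, 0) = (3, 3)
  T_g needs (3, 3) <= (3, 3) -> finishes; pool += (1, 0) = (4, 3)
  T_h needs (3, 3) <= (4, 3) -> finishes; pool += (1, 0) = (5, 3)
  T_f needs (5, 3) <= (5, 3) -> finishes; pool += (1, 1) = (6, 4)
  T_e needs (6, 4) <= (6, 4) -> finishes; pool += (0, 1) = (6, 5)


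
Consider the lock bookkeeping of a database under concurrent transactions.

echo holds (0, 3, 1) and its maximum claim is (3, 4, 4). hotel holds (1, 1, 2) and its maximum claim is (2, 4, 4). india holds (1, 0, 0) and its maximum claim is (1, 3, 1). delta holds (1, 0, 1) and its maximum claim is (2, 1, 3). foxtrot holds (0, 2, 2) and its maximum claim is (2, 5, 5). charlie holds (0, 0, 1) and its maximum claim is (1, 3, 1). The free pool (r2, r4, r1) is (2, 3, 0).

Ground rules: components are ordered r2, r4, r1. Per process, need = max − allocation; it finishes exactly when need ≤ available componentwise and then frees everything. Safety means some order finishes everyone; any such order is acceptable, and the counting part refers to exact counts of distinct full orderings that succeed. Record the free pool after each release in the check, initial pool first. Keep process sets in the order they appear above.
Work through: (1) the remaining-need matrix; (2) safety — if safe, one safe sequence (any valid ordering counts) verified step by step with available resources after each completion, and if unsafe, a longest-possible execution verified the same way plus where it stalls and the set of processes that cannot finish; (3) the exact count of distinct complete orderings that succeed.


(1) Outstanding need per process (order r2, r4, r1):
  echo: (3, 1, 3)
  hotel: (1, 3, 2)
  india: (0, 3, 1)
  delta: (1, 1, 2)
  foxtrot: (2, 3, 3)
  charlie: (1, 3, 0)
(2) UNSAFE.
Key observation: the wall is r1: completing charlie, india brings the pool only to (3, 3, 1), and all the rest need more.
Going as far as possible: charlie, india; after that, nothing fits. Walking it through:
  pool = (2, 3, 0)
  run charlie (needs (1, 3, 0), free (2, 3, 0)); after release of (0, 0, 1) the pool is (2, 3, 1)
  run india (needs (0, 3, 1), free (2, 3, 1)); after release of (1, 0, 0) the pool is (3, 3, 1)
  echo still needs (3, 1, 3) but only (3, 3, 1) is free — short on r1
  hotel still needs (1, 3, 2) but only (3, 3, 1) is free — short on r1
  delta still needs (1, 1, 2) but only (3, 3, 1) is free — short on r1
  foxtrot still needs (2, 3, 3) but only (3, 3, 1) is free — short on r1
Never able to finish: echo, hotel, delta and foxtrot.
(3) Precisely 0 of the possible complete orderings are safe sequences.


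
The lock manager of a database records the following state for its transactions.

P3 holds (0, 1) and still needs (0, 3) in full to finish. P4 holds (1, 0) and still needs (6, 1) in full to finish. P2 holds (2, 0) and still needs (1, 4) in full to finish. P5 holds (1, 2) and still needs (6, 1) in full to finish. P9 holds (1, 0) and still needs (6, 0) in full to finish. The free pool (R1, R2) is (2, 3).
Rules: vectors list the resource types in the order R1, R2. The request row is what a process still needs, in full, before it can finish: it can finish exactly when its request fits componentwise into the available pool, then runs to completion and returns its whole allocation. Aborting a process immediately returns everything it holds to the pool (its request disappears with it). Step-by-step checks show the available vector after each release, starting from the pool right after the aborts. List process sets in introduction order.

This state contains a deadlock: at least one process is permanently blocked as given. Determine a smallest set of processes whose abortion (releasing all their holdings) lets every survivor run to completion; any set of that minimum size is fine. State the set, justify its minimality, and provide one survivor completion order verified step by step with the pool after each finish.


Abort P4 and P5.
Key observation: the deadlocked P9 becomes finishable only because P4 and P5 released (2, 2); it completes at step 2 below.
Why nothing smaller works — every single abort fails: P3 alone leaves P4 blocked (short on R1); P4 alone leaves P5 blocked (short on R1); P2 alone leaves P4 blocked (short on R1); P5 alone leaves P4 blocked (short on R1); P9 alone leaves P4 blocked (short on R1).
Survivors finish in the order: P2, P9, P3. Verifying each step (pool after the aborts first):
  pool = (4, 5)
  P2 needs (1, 4) <= (4, 5) -> finishes; pool += (2, 0) = (6, 5)
  P9 needs (6, 0) <= (6, 5) -> finishes; pool += (1, 0) = (7, 5)
  P3 needs (0, 3) <= (7, 5) -> finishes; pool += (0, 1) = (7, 6)


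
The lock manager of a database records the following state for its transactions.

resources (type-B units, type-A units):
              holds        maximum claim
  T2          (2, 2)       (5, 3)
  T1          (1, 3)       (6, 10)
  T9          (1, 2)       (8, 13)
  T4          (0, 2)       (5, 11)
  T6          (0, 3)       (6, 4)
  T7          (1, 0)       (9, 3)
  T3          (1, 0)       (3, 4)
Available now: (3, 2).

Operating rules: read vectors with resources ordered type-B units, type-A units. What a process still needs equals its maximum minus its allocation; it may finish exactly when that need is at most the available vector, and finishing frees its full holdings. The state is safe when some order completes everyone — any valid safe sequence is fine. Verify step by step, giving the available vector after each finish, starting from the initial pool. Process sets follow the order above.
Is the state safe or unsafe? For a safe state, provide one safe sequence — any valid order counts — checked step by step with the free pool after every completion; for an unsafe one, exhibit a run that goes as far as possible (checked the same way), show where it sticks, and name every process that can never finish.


SAFE. One safe sequence: T2, T3, T6, T1, T4, T9, T7.
Key observation: the first exact fit in this order is T2 — it needs (3, 1) with (3, 2) free, meeting a requested resource to the last unit.
Check, step by step:
  pool = (3, 2)
  run T2 (needs (3, 1), free (3, 2)); after release of (2, 2) the pool is (5, 4)
  run T3 (needs (2, 4), free (5, 4)); after release of (1, 0) the pool is (6, 4)
  run T6 (needs (6, 1), free (6, 4)); after release of (0, 3) the pool is (6, 7)
  run T1 (needs (5, 7), free (6, 7)); after release of (1, 3) the pool is (7, 10)
  run T4 (needs (5, 9), free (7, 10)); after release of (0, 2) the pool is (7, 12)
  run T9 (needs (7, 11), free (7, 12)); after release of (1, 2) the pool is (8, 14)
  run T7 (needs (8, 3), free (8, 14)); after release of (1, 0) the pool is (9, 14)


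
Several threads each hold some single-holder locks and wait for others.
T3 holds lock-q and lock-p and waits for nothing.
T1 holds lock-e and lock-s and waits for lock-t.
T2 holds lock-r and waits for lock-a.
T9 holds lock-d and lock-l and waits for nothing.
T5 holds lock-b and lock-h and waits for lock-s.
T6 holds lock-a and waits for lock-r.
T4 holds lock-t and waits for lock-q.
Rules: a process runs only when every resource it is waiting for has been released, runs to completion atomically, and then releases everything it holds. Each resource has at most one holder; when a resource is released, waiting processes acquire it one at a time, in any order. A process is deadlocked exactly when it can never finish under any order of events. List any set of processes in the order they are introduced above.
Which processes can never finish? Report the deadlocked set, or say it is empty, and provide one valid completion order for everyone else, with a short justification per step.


Deadlocked set: T2 and T6.
Key observation: the loop T2 -> T6 -> T2 blocks itself forever; no other process is dragged down with it.
One completion order for the rest: T3, T9, T4, T1, T5.
Check, step by step:
  run T3 (it waits on nothing); releases lock-q and lock-p
  run T9 (it waits on nothing); releases lock-d and lock-l
  T4 waits on lock-q — all released -> runs and releases lock-t
  T1 waits on lock-t — all released -> runs and releases lock-e and lock-s
  T5 waits on lock-s — all released -> runs and releases lock-b and lock-h


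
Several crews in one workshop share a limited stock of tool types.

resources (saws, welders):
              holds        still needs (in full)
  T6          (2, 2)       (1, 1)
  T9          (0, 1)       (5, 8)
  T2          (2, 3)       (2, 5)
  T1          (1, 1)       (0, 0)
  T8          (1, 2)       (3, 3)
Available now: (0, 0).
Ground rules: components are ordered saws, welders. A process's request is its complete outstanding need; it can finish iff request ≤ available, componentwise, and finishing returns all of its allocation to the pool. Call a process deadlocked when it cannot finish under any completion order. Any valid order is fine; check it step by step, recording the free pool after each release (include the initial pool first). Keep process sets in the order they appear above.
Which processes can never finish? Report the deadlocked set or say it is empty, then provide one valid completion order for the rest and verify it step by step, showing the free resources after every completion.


The deadlocked set is empty.
Key observation: T1 fits the free pool immediately, and its release cascades until everyone finishes.
One completion order for the rest: T1, T6, T8, T2, T9. Step-by-step check:
  pool = (0, 0)
  T1 needs (0, 0) <= (0, 0) -> finishes; pool += (1, 1) = (1, 1)
  T6 needs (1, 1) <= (1, 1) -> finishes; pool += (2, 2) = (3, 3)
  T8 needs (3, 3) <= (3, 3) -> finishes; pool += (1, 2) = (4, 5)
  T2 needs (2, 5) <= (4, 5) -> finishes; pool += (2, 3) = (6, 8)
  T9 needs (5, 8) <= (6, 8) -> finishes; pool += (0, 1) = (6, 9)


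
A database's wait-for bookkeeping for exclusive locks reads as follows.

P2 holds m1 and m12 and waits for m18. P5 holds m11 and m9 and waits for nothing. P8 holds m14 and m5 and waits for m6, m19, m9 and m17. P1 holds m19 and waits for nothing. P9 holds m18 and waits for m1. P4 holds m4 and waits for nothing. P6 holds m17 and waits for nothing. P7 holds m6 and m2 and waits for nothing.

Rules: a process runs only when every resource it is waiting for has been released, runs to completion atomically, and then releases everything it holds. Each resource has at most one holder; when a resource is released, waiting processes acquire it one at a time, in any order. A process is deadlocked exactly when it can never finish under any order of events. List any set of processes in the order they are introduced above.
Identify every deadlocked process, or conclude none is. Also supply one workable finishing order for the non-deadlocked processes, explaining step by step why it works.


Deadlocked set: P2 and P9.
Key observation: nobody on the ring P2 -> P9 -> P2 can start until another member finishes, which never happens; no other process is dragged down with it.
The rest can finish in the order P1, P7, P6, P5, P4, P8.
Step-by-step check:
  run P1 (it waits on nothing); releases m19
  run P7 (it waits on nothing); releases m6 and m2
  run P6 (it waits on nothing); releases m17
  run P5 (it waits on nothing); releases m11 and m9
  run P4 (it waits on nothing); releases m4
  P8: everything it awaited (m6, m19, m9 and m17) is free; runs, freeing m14 and m5


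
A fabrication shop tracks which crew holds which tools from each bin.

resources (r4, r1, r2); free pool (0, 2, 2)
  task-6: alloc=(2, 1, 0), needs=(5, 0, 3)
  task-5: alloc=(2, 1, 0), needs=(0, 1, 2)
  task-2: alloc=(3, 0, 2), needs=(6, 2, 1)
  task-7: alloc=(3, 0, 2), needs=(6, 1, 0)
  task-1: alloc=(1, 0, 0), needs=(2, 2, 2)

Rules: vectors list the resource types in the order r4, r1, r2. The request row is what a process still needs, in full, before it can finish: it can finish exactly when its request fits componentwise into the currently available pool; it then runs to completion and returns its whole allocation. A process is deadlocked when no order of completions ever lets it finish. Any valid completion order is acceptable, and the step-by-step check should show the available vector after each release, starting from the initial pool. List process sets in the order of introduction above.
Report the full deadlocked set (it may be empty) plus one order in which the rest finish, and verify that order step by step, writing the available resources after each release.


Deadlocked: task-6, task-2 and task-7.
Key observation: r4 is the bottleneck — with task-5, task-1 done the pool holds (3, 3, 2), short of every remaining need.
The rest can finish in the order task-5, task-1. Verifying each step:
  pool = (0, 2, 2)
  task-5 needs (0, 1, 2) <= (0, 2, 2) -> finishes; pool += (2, 1, 0) = (2, 3, 2)
  task-1 needs (2, 2, 2) <= (2, 3, 2) -> finishes; pool += (1, 0, 0) = (3, 3, 2)
The blocked processes can never fit:
  blocked: task-6 wants (5, 0, 3), pool (3, 3, 2) — not enough r4 and r2
  blocked: task-2 wants (6, 2, 1), pool (3, 3, 2) — not enough r4
  blocked: task-7 wants (6, 1, 0), pool (3, 3, 2) — not enough r4


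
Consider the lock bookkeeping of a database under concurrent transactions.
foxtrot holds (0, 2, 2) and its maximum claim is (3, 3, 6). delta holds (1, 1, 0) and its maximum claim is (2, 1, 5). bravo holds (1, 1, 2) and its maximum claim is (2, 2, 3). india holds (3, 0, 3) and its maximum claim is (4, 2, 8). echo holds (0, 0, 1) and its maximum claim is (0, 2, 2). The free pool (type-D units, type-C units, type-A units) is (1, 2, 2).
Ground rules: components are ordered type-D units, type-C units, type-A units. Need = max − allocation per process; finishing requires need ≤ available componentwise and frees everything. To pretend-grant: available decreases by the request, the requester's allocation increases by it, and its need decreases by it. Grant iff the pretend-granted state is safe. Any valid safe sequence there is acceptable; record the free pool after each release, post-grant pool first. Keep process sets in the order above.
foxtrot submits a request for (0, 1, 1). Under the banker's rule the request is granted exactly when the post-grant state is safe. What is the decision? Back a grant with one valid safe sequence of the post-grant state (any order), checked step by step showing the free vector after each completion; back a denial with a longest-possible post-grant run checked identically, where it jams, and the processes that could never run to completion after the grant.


DENY. Granting would leave the state unsafe.
Key observation: after bravo, echo the pool peaks at (2, 2, 4), and each blocked process is short somewhere: foxtrot on type-D units; delta on type-A units; india on type-A units.
After a pretend grant, a maximal execution: bravo, echo — then nothing else fits. Verifying each step:
  pool = (1, 1, 1)
  bravo needs (1, 1, 1) <= (1, 1, 1) -> finishes; pool += (1, 1, 2) = (2, 2, 3)
  echo needs (0, 2, 1) <= (2, 2, 3) -> finishes; pool += (0, 0, 1) = (2, 2, 4)
  blocked: foxtrot wants (3, 0, 3), pool (2, 2, 4) — not enough type-D units
  blocked: delta wants (1, 0, 5), pool (2, 2, 4) — not enough type-A units
  blocked: india wants (1, 2, 5), pool (2, 2, 4) — not enough type-A units
Post-grant, the permanently blocked set is foxtrot, delta and india.


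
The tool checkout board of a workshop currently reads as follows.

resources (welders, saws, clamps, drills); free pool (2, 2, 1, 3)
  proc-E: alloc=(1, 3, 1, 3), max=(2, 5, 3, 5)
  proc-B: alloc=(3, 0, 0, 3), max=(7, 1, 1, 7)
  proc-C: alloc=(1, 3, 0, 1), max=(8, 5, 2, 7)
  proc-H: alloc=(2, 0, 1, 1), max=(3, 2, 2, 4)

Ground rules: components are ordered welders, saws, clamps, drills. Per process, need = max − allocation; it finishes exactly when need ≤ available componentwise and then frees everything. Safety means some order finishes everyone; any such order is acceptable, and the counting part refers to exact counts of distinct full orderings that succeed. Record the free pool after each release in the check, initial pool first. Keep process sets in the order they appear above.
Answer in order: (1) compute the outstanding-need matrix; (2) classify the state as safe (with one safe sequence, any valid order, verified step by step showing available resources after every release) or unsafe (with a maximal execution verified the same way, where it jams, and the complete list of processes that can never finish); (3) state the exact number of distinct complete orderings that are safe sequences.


(1) Remaining need (order welders, saws, clamps, drills):
  proc-E: (1, 2, 2, 2)
  proc-B: (4, 1, 1, 4)
  proc-C: (7, 2, 2, 6)
  proc-H: (1, 2, 1, 3)
(2) The state is SAFE; one workable sequence: proc-H, proc-B, proc-C, proc-E.
Key observation: reading the order forward, proc-H is the first process whose need (1, 2, 1, 3) meets the free pool (2, 2, 1, 3) exactly on a resource it requests.
Verifying each step:
  pool = (2, 2, 1, 3)
  proc-H needs (1, 2, 1, 3) <= (2, 2, 1, 3) -> finishes; pool += (2, 0, 1, 1) = (4, 2, 2, 4)
  proc-B needs (4, 1, 1, 4) <= (4, 2, 2, 4) -> finishes; pool += (3, 0, 0, 3) = (7, 2, 2, 7)
  proc-C needs (7, 2, 2, 6) <= (7, 2, 2, 7) -> finishes; pool += (1, 3, 0, 1) = (8, 5, 2, 8)
  proc-E needs (1, 2, 2, 2) <= (8, 5, 2, 8) -> finishes; pool += (1, 3, 1, 3) = (9, 8, 3, 11)
(3) Precisely 3 of the possible complete orderings are safe sequences.


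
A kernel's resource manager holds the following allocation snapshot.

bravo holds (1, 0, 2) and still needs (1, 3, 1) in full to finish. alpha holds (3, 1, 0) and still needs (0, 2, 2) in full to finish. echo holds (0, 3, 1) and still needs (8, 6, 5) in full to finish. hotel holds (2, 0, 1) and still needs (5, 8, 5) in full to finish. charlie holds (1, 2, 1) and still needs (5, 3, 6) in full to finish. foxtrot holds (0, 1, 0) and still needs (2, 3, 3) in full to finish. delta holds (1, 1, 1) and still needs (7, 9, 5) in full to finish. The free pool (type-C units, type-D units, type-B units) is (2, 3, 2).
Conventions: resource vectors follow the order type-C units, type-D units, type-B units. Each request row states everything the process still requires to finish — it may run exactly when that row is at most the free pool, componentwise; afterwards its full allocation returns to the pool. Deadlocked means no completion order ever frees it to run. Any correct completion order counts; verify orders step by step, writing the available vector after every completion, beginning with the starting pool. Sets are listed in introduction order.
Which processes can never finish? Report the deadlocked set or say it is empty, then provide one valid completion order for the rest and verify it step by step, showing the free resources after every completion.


Deadlocked: echo, hotel, charlie and delta.
Key observation: the pool after bravo, foxtrot, alpha is (6, 5, 4); every surviving request exceeds it in type-B units, so progress ends there.
One completion order for the rest: bravo, foxtrot, alpha. Walking it through:
  pool = (2, 3, 2)
  run bravo (needs (1, 3, 1), free (2, 3, 2)); after release of (1, 0, 2) the pool is (3, 3, 4)
  run foxtrot (needs (2, 3, 3), free (3, 3, 4)); after release of (0, 1, 0) the pool is (3, 4, 4)
  run alpha (needs (0, 2, 2), free (3, 4, 4)); after release of (3, 1, 0) the pool is (6, 5, 4)
The blocked processes can never fit:
  echo cannot run: need (8, 6, 5) vs free (6, 5, 4) (insufficient type-C units, type-D units and type-B units)
  hotel cannot run: need (5, 8, 5) vs free (6, 5, 4) (insufficient type-D units and type-B units)
  charlie cannot run: need (5, 3, 6) vs free (6, 5, 4) (insufficient type-B units)
  delta cannot run: need (7, 9, 5) vs free (6, 5, 4) (insufficient type-C units, type-D units and type-B units)


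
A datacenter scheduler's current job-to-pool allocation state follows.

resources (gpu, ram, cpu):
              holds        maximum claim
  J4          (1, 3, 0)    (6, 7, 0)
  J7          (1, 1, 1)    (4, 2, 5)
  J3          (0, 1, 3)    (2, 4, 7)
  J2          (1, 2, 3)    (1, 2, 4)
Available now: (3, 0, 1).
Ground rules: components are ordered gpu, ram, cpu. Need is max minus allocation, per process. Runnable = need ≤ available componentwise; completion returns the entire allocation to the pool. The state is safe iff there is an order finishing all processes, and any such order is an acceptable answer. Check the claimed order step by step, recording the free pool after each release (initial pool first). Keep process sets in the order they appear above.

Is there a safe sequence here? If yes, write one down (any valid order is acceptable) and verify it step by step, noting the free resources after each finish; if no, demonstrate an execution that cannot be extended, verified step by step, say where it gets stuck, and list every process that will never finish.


SAFE. One safe sequence: J2, J7, J3, J4.
Key observation: at J2 the run first touches a limit — (0, 0, 1) against (3, 0, 1), exact on a resource it actually requests.
Walking it through:
  pool = (3, 0, 1)
  J2 needs (0, 0, 1) <= (3, 0, 1) -> finishes; pool += (1, 2, 3) = (4, 2, 4)
  J7 needs (3, 1, 4) <= (4, 2, 4) -> finishes; pool += (1, 1, 1) = (5, 3, 5)
  J3 needs (2, 3, 4) <= (5, 3, 5) -> finishes; pool += (0, 1, 3) = (5, 4, 8)
  J4 needs (5, 4, 0) <= (5, 4, 8) -> finishes; pool += (1, 3, 0) = (6, 7, 8)


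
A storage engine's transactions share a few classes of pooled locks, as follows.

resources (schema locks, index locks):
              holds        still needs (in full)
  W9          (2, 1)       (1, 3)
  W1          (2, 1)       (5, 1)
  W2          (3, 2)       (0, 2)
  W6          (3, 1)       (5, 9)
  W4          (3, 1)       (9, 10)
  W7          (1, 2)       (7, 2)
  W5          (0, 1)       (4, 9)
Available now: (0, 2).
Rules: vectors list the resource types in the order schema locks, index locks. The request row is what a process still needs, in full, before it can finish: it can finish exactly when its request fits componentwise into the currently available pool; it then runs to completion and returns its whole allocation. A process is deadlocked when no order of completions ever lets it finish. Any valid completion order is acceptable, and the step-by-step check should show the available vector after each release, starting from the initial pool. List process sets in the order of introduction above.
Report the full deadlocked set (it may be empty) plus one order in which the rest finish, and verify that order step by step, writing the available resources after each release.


Deadlocked: W6, W4 and W5.
Key observation: no order helps: past W2, W9, W1, W7, the free pool tops out at (8, 8), below what each blocked process needs in index locks.
One completion order for the rest: W2, W9, W1, W7. Check, step by step:
  pool = (0, 2)
  run W2 (needs (0, 2), free (0, 2)); after release of (3, 2) the pool is (3, 4)
  run W9 (needs (1, 3), free (3, 4)); after release of (2, 1) the pool is (5, 5)
  run W1 (needs (5, 1), free (5, 5)); after release of (2, 1) the pool is (7, 6)
  run W7 (needs (7, 2), free (7, 6)); after release of (1, 2) the pool is (8, 8)
The stuck group stays short no matter what:
  blocked: W6 wants (5, 9), pool (8, 8) — not enough index locks
  blocked: W4 wants (9, 10), pool (8, 8) — not enough schema locks and index locks
  blocked: W5 wants (4, 9), pool (8, 8) — not enough index locks


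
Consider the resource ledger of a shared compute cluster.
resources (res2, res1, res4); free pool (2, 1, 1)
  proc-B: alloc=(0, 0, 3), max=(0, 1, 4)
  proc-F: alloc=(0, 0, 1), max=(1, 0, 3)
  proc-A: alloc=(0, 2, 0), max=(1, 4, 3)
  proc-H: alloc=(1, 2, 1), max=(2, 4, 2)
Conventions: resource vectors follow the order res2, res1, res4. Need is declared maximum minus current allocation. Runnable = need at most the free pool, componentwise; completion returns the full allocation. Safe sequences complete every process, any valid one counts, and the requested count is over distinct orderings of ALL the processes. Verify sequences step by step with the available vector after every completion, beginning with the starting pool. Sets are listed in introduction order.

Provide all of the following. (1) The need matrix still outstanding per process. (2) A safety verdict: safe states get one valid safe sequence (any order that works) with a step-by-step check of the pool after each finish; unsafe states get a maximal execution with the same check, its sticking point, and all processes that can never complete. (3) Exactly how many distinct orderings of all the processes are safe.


(1) Need matrix, components ordered res2, res1, res4:
  proc-B: (0, 1, 1)
  proc-F: (1, 0, 2)
  proc-A: (1, 2, 3)
  proc-H: (1, 2, 1)
(2) UNSAFE — no complete ordering exists.
Key observation: the wall is res1: completing proc-B, proc-F brings the pool only to (2, 1, 5), and all the rest need more.
Going as far as possible: proc-B, proc-F; after that, nothing fits. Walking it through:
  pool = (2, 1, 1)
  proc-B: need (0, 1, 1) fits (2, 1, 1); releases (0, 0, 3), pool now (2, 1, 4)
  proc-F: need (1, 0, 2) fits (2, 1, 4); releases (0, 0, 1), pool now (2, 1, 5)
  proc-A cannot run: need (1, 2, 3) vs free (2, 1, 5) (insufficient res1)
  proc-H cannot run: need (1, 2, 1) vs free (2, 1, 5) (insufficient res1)
Never able to finish: proc-A and proc-H.
(3) Exactly 0 of the possible complete orderings are safe sequences.
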